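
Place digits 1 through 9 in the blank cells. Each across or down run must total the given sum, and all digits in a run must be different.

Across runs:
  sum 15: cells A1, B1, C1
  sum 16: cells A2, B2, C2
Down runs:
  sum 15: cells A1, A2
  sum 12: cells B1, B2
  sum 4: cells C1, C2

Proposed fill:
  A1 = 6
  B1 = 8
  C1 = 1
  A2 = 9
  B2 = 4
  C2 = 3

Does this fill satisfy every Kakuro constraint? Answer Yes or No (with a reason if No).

Across: 6+8+1=15; 9+4+3=16. Down: 6+9=15; 8+4=12; 1+3=4. No digit repeats within any run.

Yes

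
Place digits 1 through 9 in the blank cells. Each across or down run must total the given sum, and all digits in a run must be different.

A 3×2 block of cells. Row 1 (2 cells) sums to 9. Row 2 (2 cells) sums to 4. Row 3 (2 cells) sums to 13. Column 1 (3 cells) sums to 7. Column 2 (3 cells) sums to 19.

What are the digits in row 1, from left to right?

2 7

4 in 2 cells must be {1,3}; 7 in 3 cells must be {1,2,4}.
The 4 across and the 7 down share only 1, so (2,1) = 1.
(2,2) = 4 − 1 = 3 completes the 4 across.
Given what's placed, (3,1) must be 4 to fit the 13 across and 7 down.
(3,2) = 13 − 4 = 9 completes the 13 across.
(1,1) = 7 − 5 = 2 completes the 7 down.
(1,2) = 9 − 2 = 7 completes the 9 across.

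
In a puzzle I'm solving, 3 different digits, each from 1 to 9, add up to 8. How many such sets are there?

2

3 distinct digits from 1–9 sum between 6 and 24.
Enumerating: {1,2,5}, {1,3,4}.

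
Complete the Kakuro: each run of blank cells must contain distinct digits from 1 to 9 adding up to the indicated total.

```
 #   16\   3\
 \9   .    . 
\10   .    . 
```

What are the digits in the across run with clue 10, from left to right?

9 1

16 in 2 cells must be {7,9}; 3 in 2 cells must be {1,2}.
The 9 across and the 16 down share only 7, so R1C1 = 7.
R1C2 = 9 − 7 = 2 completes the 9 across.
R2C1 = 16 − 7 = 9 completes the 16 down.
R2C2 = 10 − 9 = 1 completes the 10 across.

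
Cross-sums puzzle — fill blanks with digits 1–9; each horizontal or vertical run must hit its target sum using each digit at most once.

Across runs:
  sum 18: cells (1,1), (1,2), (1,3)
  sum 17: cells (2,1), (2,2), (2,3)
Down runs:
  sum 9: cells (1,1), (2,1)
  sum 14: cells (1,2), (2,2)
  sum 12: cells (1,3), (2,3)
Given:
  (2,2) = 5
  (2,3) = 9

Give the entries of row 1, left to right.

(1,2) = 14 − 5 = 9 completes the 14 down.
(1,3) = 12 − 9 = 3 completes the 12 down.
(2,1) = 17 − 14 = 3 completes the 17 across.
(1,1) = 18 − 12 = 6 completes the 18 across.

6 9 3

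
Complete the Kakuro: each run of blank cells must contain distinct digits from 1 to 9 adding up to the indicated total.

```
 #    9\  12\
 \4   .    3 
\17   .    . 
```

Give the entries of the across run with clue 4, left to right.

1 3

4 in 2 cells must be {1,3}; 17 in 2 cells must be {8,9}.
R1C1 = 4 − 3 = 1 completes the 4 across.
R2C1 = 9 − 1 = 8 completes the 9 down.
R2C2 = 17 − 8 = 9 completes the 17 across.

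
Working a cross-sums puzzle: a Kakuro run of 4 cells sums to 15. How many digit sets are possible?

6

4 distinct digits from 1–9 sum between 10 and 30.
Enumerating: {1,2,3,9}, {1,2,4,8}, {1,2,5,7}, {1,3,4,7}, {1,3,5,6}, {2,3,4,6}.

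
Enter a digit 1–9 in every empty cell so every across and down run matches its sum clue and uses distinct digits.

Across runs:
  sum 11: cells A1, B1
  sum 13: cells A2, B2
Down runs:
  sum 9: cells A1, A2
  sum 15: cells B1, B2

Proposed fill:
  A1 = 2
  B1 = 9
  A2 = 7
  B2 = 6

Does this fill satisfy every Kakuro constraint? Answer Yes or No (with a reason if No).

Across: 2+9=11; 7+6=13. Down: 2+7=9; 9+6=15. No digit repeats within any run.

Yes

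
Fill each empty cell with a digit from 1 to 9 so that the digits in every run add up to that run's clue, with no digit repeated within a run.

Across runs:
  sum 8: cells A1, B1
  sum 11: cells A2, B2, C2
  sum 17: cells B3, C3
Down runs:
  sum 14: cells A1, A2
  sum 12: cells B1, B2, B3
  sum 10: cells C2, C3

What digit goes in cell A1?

6

17 in 2 cells must be {8,9}.
Nothing is forced directly, so branch on A1, whose candidates are 5 or 6. If A1 = 5: that forces B1 = 3, after which A2 would have to be in {1,2,3,4,5,6,7,8} for the 11 across but in {9} for the 14 down — contradiction. So A1 = 6.
B1 = 8 − 6 = 2 completes the 8 across.
A2 = 14 − 6 = 8 completes the 14 down.
B2 = 1: the only remaining digit allowed by both the 11 across and the 12 down.
C2 = 11 − 9 = 2 completes the 11 across.
B3 = 12 − 3 = 9 completes the 12 down.
C3 = 17 − 9 = 8 completes the 17 across.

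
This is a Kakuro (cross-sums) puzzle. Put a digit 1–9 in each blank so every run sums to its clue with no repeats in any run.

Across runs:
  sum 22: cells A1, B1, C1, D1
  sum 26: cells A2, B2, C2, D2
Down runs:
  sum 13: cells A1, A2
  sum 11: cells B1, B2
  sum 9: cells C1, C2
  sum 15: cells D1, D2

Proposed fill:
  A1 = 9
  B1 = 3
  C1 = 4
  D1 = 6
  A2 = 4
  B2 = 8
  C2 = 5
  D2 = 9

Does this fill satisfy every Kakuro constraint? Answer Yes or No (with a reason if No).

Across: 9+3+4+6=22; 4+8+5+9=26. Down: 9+4=13; 3+8=11; 4+5=9; 6+9=15. No digit repeats within any run.

Yes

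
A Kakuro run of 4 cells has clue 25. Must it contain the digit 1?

No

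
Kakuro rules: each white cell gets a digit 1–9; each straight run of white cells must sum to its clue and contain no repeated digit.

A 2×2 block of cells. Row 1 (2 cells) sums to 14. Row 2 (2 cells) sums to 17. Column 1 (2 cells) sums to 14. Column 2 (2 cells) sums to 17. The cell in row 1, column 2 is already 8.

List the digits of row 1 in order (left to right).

6, 8

17 in 2 cells must be {8,9}.
(1,1) = 14 − 8 = 6 completes the 14 across.
(2,1) = 14 − 6 = 8 completes the 14 down.
(2,2) = 17 − 8 = 9 completes the 17 across.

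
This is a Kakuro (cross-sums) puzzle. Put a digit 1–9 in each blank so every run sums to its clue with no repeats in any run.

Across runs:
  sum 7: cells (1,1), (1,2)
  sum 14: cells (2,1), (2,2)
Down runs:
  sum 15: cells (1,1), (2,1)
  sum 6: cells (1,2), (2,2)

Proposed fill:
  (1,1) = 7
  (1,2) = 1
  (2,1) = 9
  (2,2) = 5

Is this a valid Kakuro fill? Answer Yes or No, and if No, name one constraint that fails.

No — the down run (1,1)–(2,1) sums to 16, not 15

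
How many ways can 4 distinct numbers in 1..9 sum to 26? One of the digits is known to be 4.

2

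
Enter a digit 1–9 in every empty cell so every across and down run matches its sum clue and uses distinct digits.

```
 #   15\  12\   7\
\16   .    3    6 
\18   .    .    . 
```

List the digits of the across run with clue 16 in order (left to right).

7 3 6

R1C1 = 16 − 9 = 7 completes the 16 across.
R2C1 = 15 − 7 = 8 completes the 15 down.
R2C2 = 12 − 3 = 9 completes the 12 down.
R2C3 = 18 − 17 = 1 completes the 18 across.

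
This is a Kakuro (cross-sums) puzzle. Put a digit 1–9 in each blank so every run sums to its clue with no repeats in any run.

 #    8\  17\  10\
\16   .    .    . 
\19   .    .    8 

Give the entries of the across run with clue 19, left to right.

17 in 2 cells must be {8,9}.
R1C3 = 10 − 8 = 2 completes the 10 down.
R2C2 = 9: the only remaining digit allowed by both the 19 across and the 17 down.
R1C2 = 17 − 9 = 8 completes the 17 down.
R2C1 = 19 − 17 = 2 completes the 19 across.
R1C1 = 16 − 10 = 6 completes the 16 across.

2 9 8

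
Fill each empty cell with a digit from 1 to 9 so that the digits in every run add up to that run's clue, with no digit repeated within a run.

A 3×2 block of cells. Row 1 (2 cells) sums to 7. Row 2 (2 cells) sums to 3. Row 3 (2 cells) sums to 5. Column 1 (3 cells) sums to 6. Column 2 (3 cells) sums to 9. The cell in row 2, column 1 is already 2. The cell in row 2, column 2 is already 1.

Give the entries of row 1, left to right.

1 6

3 in 2 cells must be {1,2}; 6 in 3 cells must be {1,2,3}.
Nothing is forced directly, so branch on (1,1), whose candidates are 1 or 3. If (1,1) = 3: then (1,2) would have to be in {4} for the 7 across but in {2,3,5,6} for the 9 down — contradiction. So (1,1) = 1.
(1,2) = 7 − 1 = 6 completes the 7 across.
(3,1) = 6 − 3 = 3 completes the 6 down.
(3,2) = 5 − 3 = 2 completes the 5 across.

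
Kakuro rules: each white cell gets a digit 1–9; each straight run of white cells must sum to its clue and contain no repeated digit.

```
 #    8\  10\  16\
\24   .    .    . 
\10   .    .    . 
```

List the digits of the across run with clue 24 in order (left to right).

7, 8, 9

24 in 3 cells must be {7,8,9}; 16 in 2 cells must be {7,9}.
The 24 across and the 8 down share only 7, so R1C1 = 7.
Given what's placed, R1C3 must be 9 to fit the 24 across and 16 down.
R2C1 = 8 − 7 = 1 completes the 8 down.
R2C3 = 16 − 9 = 7 completes the 16 down.
R1C2 = 24 − 16 = 8 completes the 24 across.
R2C2 = 10 − 8 = 2 completes the 10 across.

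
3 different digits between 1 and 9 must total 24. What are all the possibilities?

{7,8,9}

3 distinct digits from 1–9 sum between 6 and 24.
Only one set works: {7,8,9}.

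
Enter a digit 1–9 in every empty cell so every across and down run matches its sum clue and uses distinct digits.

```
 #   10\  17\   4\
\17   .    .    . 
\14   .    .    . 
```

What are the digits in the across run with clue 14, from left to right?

4 9 1

17 in 2 cells must be {8,9}; 4 in 2 cells must be {1,3}.
Nothing is forced directly, so branch on R1C3, whose candidates are 1 or 3. If R1C3 = 1: that forces R1C2 = 9, R2C2 = 8, after which R2C3 would have to be in {1,2,4,5} for the 14 across but in {3} for the 4 down — contradiction. So R1C3 = 3.
R2C3 = 4 − 3 = 1 completes the 4 down.
Nothing is forced directly, so branch on R1C2, whose candidates are 8 or 9. If R1C2 = 9: then R1C1 would have to be in {5} for the 17 across but in {1,2,3,4,6,7,8,9} for the 10 down — contradiction. So R1C2 = 8.
R1C1 = 17 − 11 = 6 completes the 17 across.
R2C1 = 10 − 6 = 4 completes the 10 down.
R2C2 = 14 − 5 = 9 completes the 14 across.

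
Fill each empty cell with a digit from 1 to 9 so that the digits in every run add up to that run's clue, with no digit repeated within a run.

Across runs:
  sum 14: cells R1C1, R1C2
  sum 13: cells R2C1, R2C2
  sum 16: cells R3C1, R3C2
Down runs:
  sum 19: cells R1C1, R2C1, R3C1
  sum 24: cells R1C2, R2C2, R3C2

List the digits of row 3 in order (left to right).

16 in 2 cells must be {7,9}; 24 in 3 cells must be {7,8,9}.
Nothing is forced directly, so branch on R1C2, whose candidates are 8 or 9. If R1C2 = 9: that forces R1C1 = 5, after which R3C1 would have to be in {7,9} for the 16 across but in {6,8} for the 19 down — contradiction. So R1C2 = 8.
R1C1 = 14 − 8 = 6 completes the 14 across.
Given what's placed, R3C1 must be 9 to fit the 16 across and 19 down.
R3C2 = 16 − 9 = 7 completes the 16 across.
R2C1 = 19 − 15 = 4 completes the 19 down.
R2C2 = 13 − 4 = 9 completes the 13 across.

9, 7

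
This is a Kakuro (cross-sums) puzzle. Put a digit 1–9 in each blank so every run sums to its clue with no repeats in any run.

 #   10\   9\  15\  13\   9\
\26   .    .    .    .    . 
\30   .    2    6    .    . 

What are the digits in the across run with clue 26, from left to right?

R1C2 = 9 − 2 = 7 completes the 9 down.
R1C3 = 15 − 6 = 9 completes the 15 down.
Nothing is forced directly, so branch on R2C1, whose candidates are 8 or 9. If R2C1 = 8: that forces R1C1 = 2, R1C4 = 5, R1C5 = 3, after which R2C4 would have to be in {5,9} for the 30 across but in {8} for the 13 down — contradiction. So R2C1 = 9.
R1C1 = 10 − 9 = 1 completes the 10 down.
Nothing is forced directly, so branch on R2C4, whose candidates are 5 or 8. If R2C4 = 5: then R1C4 would have to be in {3,4,5,6} for the 26 across but in {8} for the 13 down — contradiction. So R2C4 = 8.
R1C4 = 13 − 8 = 5 completes the 13 down.
R1C5 = 26 − 22 = 4 completes the 26 across.
R2C5 = 30 − 25 = 5 completes the 30 across.

1 7 9 5 4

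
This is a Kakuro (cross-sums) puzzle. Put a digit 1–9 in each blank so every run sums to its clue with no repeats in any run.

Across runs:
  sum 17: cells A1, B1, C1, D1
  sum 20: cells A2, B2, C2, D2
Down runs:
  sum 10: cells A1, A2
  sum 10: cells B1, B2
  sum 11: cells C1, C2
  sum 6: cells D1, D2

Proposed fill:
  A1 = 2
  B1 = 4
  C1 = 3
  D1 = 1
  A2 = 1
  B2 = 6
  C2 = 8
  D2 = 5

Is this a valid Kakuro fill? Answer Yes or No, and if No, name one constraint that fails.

No — the down run A1–A2 sums to 3, not 10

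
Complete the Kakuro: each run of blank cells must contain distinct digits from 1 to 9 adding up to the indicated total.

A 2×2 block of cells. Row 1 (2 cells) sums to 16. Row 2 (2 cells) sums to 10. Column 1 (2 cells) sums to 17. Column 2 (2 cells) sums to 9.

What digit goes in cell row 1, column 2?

7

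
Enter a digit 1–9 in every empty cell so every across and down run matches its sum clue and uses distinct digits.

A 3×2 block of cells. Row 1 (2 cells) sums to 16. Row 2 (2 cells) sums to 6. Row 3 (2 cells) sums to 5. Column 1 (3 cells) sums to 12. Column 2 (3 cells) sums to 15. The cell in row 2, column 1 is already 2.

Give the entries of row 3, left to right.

3 2

16 in 2 cells must be {7,9}.
(2,2) = 6 − 2 = 4 completes the 6 across.
(1,2) = 9: the only remaining digit allowed by both the 16 across and the 15 down.
(3,2) = 15 − 13 = 2 completes the 15 down.
(1,1) = 16 − 9 = 7 completes the 16 across.
(3,1) = 5 − 2 = 3 completes the 5 across.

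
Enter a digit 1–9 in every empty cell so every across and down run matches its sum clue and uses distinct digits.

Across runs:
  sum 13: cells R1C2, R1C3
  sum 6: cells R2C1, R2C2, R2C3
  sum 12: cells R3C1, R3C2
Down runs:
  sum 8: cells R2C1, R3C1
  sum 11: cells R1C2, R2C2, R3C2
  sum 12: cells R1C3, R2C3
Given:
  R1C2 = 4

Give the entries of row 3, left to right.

7 5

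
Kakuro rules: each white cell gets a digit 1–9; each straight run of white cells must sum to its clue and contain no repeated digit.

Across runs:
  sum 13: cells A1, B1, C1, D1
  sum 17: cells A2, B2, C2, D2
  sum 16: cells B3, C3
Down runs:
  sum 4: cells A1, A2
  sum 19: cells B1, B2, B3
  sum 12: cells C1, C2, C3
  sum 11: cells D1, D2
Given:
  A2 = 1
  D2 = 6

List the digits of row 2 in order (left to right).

1 8 2 6

16 in 2 cells must be {7,9}; 4 in 2 cells must be {1,3}.
A1 = 4 − 1 = 3 completes the 4 down.
D1 = 11 − 6 = 5 completes the 11 down.
B1 = 4: the only remaining digit allowed by both the 13 across and the 19 down.
C1 = 13 − 12 = 1 completes the 13 across.
Nothing is forced directly, so branch on B3, whose candidates are 7 or 9. If B3 = 9: then B2 would have to be in {2,3,7,8} for the 17 across but in {6} for the 19 down — contradiction. So B3 = 7.
B2 = 19 − 11 = 8 completes the 19 down.
C2 = 17 − 15 = 2 completes the 17 across.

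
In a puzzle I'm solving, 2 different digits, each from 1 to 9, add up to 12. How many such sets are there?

2 distinct digits from 1–9 sum between 3 and 17.
Enumerating: {3,9}, {4,8}, {5,7}.

3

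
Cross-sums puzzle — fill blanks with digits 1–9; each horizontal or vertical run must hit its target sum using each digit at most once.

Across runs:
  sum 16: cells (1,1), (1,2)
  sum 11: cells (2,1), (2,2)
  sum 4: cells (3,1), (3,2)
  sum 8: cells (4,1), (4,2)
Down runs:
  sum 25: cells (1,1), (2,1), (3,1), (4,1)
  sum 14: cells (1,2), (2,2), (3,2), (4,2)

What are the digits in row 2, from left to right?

7 4

16 in 2 cells must be {7,9}; 4 in 2 cells must be {1,3}.
Only 7 fits (1,2) under both its across sum 16 and down sum 14.
Given what's placed, (3,2) must be 1 to fit the 4 across and 14 down.
(4,2) = 2: the only remaining digit allowed by both the 8 across and the 14 down.
(1,1) = 16 − 7 = 9 completes the 16 across.
(2,2) = 14 − 10 = 4 completes the 14 down.
(3,1) = 4 − 1 = 3 completes the 4 across.
(4,1) = 8 − 2 = 6 completes the 8 across.
(2,1) = 11 − 4 = 7 completes the 11 across.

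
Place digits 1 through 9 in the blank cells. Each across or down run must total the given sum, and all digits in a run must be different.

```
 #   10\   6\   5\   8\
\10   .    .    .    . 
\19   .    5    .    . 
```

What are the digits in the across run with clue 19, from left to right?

7, 5, 1, 6

10 in 4 cells must be {1,2,3,4}.
R1C2 = 6 − 5 = 1 completes the 6 down.
No cell is forced outright now. R1C4 can only be 2 or 3 (the digits allowed by both its 10 across and its 8 down). If R1C4 = 3: then R2C4 would have to be in {1,2,3,4,6,7,8,9} for the 19 across but in {5} for the 8 down — contradiction. So R1C4 = 2.
R2C4 = 8 − 2 = 6 completes the 8 down.
Given what's placed, R2C3 must be 1 to fit the 19 across and 5 down.
R1C3 = 5 − 1 = 4 completes the 5 down.
R2C1 = 19 − 12 = 7 completes the 19 across.
R1C1 = 10 − 7 = 3 completes the 10 across.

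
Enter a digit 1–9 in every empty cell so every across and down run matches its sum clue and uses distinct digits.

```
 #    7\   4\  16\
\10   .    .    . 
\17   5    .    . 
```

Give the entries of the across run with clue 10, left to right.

4 in 2 cells must be {1,3}; 16 in 2 cells must be {7,9}.
R1C1 = 7 − 5 = 2 completes the 7 down.
Given what's placed, R1C3 must be 7 to fit the 10 across and 16 down.
R2C2 = 3: the only remaining digit allowed by both the 17 across and the 4 down.
R2C3 = 17 − 8 = 9 completes the 17 across.
R1C2 = 10 − 9 = 1 completes the 10 across.

2 1 7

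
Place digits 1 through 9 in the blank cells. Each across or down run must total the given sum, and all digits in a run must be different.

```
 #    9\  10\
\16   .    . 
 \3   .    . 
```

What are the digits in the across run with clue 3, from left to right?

2, 1

16 in 2 cells must be {7,9}; 3 in 2 cells must be {1,2}.
The 16 across and the 9 down share only 7, so R1C1 = 7.
R1C2 = 16 − 7 = 9 completes the 16 across.
R2C1 = 9 − 7 = 2 completes the 9 down.
R2C2 = 3 − 2 = 1 completes the 3 across.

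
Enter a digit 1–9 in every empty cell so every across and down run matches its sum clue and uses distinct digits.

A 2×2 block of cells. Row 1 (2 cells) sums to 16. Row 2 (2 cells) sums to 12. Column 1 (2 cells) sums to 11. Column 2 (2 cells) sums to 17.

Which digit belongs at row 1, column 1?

7

16 in 2 cells must be {7,9}; 17 in 2 cells must be {8,9}.
The 16 across and the 17 down share only 9, so (1,2) = 9.
(2,2) = 17 − 9 = 8 completes the 17 down.
(1,1) = 16 − 9 = 7 completes the 16 across.
(2,1) = 12 − 8 = 4 completes the 12 across.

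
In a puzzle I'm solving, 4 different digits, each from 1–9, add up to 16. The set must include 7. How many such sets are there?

3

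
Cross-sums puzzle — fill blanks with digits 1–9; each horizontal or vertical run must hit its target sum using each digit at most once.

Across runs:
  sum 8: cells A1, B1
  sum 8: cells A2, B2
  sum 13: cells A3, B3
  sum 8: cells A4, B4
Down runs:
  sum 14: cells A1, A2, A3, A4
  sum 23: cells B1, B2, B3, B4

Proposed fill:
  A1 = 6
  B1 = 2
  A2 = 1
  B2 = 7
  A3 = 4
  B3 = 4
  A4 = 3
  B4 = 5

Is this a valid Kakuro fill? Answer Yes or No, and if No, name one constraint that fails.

No — the down run B1–B4 sums to 18, not 23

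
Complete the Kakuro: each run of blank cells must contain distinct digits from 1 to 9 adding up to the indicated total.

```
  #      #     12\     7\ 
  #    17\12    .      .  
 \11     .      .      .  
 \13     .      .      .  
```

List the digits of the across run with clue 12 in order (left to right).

8, 4

17 in 2 cells must be {8,9}; 7 in 3 cells must be {1,2,4}.
Only 4 fits R1C3 under both its across sum 12 and down sum 7.
The 11 across and the 17 down share only 8, so R2C1 = 8.
R3C1 = 17 − 8 = 9 completes the 17 down.
R3C3 = 1: the only remaining digit allowed by both the 13 across and the 7 down.
R1C2 = 12 − 4 = 8 completes the 12 across.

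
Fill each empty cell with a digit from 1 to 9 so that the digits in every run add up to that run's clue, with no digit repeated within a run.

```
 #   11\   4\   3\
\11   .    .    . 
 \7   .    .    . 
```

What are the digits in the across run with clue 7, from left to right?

4 1 2

7 in 3 cells must be {1,2,4}; 4 in 2 cells must be {1,3}; 3 in 2 cells must be {1,2}.
The 7 across and the 4 down share only 1, so R2C2 = 1.
Given what's placed, R2C3 must be 2 to fit the 7 across and 3 down.
R1C2 = 4 − 1 = 3 completes the 4 down.
R1C3 = 3 − 2 = 1 completes the 3 down.
R2C1 = 7 − 3 = 4 completes the 7 across.
R1C1 = 11 − 4 = 7 completes the 11 across.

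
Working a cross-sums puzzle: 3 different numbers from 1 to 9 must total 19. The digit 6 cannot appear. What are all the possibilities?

3 distinct digits from 1–9 sum between 6 and 24.
Dropping sets that contain 6.

{2,8,9}; {3,7,9}; {4,7,8}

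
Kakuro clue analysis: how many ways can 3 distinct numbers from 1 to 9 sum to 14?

8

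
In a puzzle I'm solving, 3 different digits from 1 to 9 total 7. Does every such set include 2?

Yes

The only way to make 7 from 3 distinct digits is {1,2,4}, which contains 2.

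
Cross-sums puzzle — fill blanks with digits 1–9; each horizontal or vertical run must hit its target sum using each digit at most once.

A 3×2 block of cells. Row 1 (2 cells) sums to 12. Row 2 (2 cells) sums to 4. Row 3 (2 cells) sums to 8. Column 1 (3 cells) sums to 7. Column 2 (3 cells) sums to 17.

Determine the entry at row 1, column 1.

4 in 2 cells must be {1,3}; 7 in 3 cells must be {1,2,4}.
The 12 across and the 7 down share only 4, so (1,1) = 4.
(1,2) = 12 − 4 = 8 completes the 12 across.
Given what's placed, (2,1) must be 1 to fit the 4 across and 7 down.
(2,2) = 4 − 1 = 3 completes the 4 across.
(3,1) = 7 − 5 = 2 completes the 7 down.
(3,2) = 8 − 2 = 6 completes the 8 across.

4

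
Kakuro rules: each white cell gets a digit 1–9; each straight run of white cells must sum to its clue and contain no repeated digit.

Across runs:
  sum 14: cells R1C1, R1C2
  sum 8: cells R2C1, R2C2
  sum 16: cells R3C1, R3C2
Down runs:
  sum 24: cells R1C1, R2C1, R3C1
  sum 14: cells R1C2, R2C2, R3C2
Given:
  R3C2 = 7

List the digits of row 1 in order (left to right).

16 in 2 cells must be {7,9}; 24 in 3 cells must be {7,8,9}.
R2C1 = 7: only digit in both the 8-across and 24-down candidate sets.
R2C2 = 8 − 7 = 1 completes the 8 across.
R3C1 = 16 − 7 = 9 completes the 16 across.
R1C1 = 24 − 16 = 8 completes the 24 down.
R1C2 = 14 − 8 = 6 completes the 14 across.

8, 6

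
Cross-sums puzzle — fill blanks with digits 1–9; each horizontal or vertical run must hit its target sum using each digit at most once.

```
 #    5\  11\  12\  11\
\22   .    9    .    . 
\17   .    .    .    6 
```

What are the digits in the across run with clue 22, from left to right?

R1C4 = 11 − 6 = 5 completes the 11 down.
R2C2 = 11 − 9 = 2 completes the 11 down.
Given what's placed, R1C3 must be 7 to fit the 22 across and 12 down.
R2C3 = 12 − 7 = 5 completes the 12 down.
R1C1 = 22 − 21 = 1 completes the 22 across.
R2C1 = 17 − 13 = 4 completes the 17 across.

1 9 7 5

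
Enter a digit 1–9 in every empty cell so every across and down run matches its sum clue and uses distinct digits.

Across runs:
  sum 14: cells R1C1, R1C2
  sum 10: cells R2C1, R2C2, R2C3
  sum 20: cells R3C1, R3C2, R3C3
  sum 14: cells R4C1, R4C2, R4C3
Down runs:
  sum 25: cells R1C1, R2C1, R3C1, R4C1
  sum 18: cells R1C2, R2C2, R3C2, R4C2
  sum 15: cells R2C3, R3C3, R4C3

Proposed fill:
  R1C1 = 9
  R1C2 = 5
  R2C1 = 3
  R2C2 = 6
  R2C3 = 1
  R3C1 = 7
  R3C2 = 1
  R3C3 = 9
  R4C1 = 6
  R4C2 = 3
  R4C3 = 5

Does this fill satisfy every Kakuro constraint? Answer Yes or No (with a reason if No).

No — the across run R3C1–R3C3 sums to 17, not 20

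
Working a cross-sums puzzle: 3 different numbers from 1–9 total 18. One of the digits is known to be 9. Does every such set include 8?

No

Counterexample: {2,7,9} sums to 18 under that restriction without using 8.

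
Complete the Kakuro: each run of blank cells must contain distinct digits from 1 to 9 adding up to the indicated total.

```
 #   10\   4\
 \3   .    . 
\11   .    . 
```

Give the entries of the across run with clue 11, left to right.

3 in 2 cells must be {1,2}; 4 in 2 cells must be {1,3}.
The 3 across and the 4 down share only 1, so R1C2 = 1.
R2C2 = 4 − 1 = 3 completes the 4 down.
R1C1 = 3 − 1 = 2 completes the 3 across.
R2C1 = 11 − 3 = 8 completes the 11 across.

8 3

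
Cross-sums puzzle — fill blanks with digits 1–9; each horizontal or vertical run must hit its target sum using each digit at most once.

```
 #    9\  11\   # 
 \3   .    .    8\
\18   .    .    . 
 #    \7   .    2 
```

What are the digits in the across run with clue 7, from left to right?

5, 2

3 in 2 cells must be {1,2}.
R2C3 = 8 − 2 = 6 completes the 8 down.
R3C2 = 7 − 2 = 5 completes the 7 across.
Given what's placed, R1C2 must be 2 to fit the 3 across and 11 down.
R2C2 = 11 − 7 = 4 completes the 11 down.
R1C1 = 3 − 2 = 1 completes the 3 across.
R2C1 = 18 − 10 = 8 completes the 18 across.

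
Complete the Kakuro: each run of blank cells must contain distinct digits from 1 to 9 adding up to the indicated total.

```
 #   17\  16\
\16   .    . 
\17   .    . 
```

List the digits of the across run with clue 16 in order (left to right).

16 in 2 cells must be {7,9}; 17 in 2 cells must be {8,9}.
The 16 across and the 17 down share only 9, so R1C1 = 9.
R1C2 = 16 − 9 = 7 completes the 16 across.
R2C1 = 17 − 9 = 8 completes the 17 down.
R2C2 = 17 − 8 = 9 completes the 17 across.

9, 7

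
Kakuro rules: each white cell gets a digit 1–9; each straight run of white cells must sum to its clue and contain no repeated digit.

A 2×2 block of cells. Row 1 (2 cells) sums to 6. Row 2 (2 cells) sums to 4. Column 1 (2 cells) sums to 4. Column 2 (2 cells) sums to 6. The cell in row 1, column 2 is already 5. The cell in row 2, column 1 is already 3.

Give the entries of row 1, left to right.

4 in 2 cells must be {1,3}.
(1,1) = 6 − 5 = 1 completes the 6 across.
(2,2) = 4 − 3 = 1 completes the 4 across.

1 5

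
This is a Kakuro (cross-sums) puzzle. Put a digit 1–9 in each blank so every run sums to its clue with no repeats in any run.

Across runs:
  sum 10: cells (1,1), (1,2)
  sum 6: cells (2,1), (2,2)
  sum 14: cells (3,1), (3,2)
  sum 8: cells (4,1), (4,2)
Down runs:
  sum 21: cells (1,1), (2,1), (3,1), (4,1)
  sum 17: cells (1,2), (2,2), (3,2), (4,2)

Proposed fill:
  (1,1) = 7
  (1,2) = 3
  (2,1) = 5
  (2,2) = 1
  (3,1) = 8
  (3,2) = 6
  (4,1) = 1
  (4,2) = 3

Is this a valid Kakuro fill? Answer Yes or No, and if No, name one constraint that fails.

No — the down run (1,2)–(4,2) sums to 13, not 17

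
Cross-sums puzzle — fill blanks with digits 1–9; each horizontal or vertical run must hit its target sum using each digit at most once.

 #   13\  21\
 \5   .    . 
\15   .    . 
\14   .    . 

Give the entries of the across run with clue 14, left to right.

The 5 across and the 21 down share only 4, so R1C2 = 4.
R1C1 = 5 − 4 = 1 completes the 5 across.
Nothing is forced directly, so branch on R2C2, whose candidates are 8 or 9. If R2C2 = 9: then R2C1 would have to be in {6} for the 15 across but in {3,4,5,7,8,9} for the 13 down — contradiction. So R2C2 = 8.
R2C1 = 15 − 8 = 7 completes the 15 across.
R3C1 = 13 − 8 = 5 completes the 13 down.
R3C2 = 14 − 5 = 9 completes the 14 across.

5 9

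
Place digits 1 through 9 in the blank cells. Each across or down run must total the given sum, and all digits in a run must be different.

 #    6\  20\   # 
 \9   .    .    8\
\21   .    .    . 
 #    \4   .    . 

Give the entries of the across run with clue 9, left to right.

4 in 2 cells must be {1,3}.
The 4 across and the 20 down share only 3, so R3C2 = 3.
R3C3 = 4 − 3 = 1 completes the 4 across.
R1C2 = 8: the only remaining digit allowed by both the 9 across and the 20 down.
R2C2 = 20 − 11 = 9 completes the 20 down.
R2C3 = 8 − 1 = 7 completes the 8 down.
R1C1 = 9 − 8 = 1 completes the 9 across.
R2C1 = 21 − 16 = 5 completes the 21 across.

1 8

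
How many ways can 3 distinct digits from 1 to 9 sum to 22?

2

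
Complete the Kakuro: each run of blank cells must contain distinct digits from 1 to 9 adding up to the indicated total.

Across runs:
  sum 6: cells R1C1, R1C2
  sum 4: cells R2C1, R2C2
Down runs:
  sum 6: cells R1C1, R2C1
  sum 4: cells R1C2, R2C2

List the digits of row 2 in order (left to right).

4 in 2 cells must be {1,3}.
The 6 across and the 4 down share only 1, so R1C2 = 1.
The 4 across and the 6 down share only 1, so R2C1 = 1.
R2C2 = 4 − 1 = 3 completes the 4 across.
R1C1 = 6 − 1 = 5 completes the 6 across.

1 3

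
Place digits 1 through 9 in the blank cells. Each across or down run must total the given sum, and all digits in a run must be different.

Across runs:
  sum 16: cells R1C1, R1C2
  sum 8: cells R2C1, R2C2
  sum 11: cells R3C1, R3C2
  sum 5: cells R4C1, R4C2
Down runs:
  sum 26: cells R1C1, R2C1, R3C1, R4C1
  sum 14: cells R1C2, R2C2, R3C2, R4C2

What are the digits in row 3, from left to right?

7 4

16 in 2 cells must be {7,9}.
Only 7 fits R1C2 under both its across sum 16 and down sum 14.
R1C1 = 16 − 7 = 9 completes the 16 across.
Nothing is forced directly, so branch on R3C2, whose candidates are 2 or 4. If R3C2 = 2: that forces R2C2 = 1, after which R3C1 would have to be in {9} for the 11 across but in {2,3,4,5,6,7,8} for the 26 down — contradiction. So R3C2 = 4.
R3C1 = 11 − 4 = 7 completes the 11 across.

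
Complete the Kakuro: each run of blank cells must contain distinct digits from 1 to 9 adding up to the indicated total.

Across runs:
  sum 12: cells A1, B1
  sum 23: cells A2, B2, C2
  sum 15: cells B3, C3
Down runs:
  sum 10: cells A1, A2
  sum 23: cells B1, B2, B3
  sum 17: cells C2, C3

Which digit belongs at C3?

23 in 3 cells must be {6,8,9}; 17 in 2 cells must be {8,9}.
Nothing is forced directly, so branch on B1, whose candidates are 8 or 9. If B1 = 9: that forces A1 = 3, after which A2 would have to be in {6,8,9} for the 23 across but in {7} for the 10 down — contradiction. So B1 = 8.
A1 = 12 − 8 = 4 completes the 12 across.
A2 = 10 − 4 = 6 completes the 10 down.
B2 = 9: the only remaining digit allowed by both the 23 across and the 23 down.
C2 = 23 − 15 = 8 completes the 23 across.
B3 = 23 − 17 = 6 completes the 23 down.
C3 = 15 − 6 = 9 completes the 15 across.

9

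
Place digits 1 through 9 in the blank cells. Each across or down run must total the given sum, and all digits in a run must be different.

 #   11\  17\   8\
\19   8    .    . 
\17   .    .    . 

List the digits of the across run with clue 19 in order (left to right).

8 9 2

17 in 2 cells must be {8,9}.
R1C2 = 9: the only remaining digit allowed by both the 19 across and the 17 down.
R1C3 = 19 − 17 = 2 completes the 19 across.
R2C1 = 11 − 8 = 3 completes the 11 down.
R2C2 = 17 − 9 = 8 completes the 17 down.
R2C3 = 17 − 11 = 6 completes the 17 across.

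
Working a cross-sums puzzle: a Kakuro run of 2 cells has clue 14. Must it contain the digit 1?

Counterexample: {5,9} sums to 14 without using 1.

No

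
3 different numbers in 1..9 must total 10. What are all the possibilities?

{1,2,7}; {1,3,6}; {1,4,5}; {2,3,5}

3 distinct digits from 1–9 sum between 6 and 24.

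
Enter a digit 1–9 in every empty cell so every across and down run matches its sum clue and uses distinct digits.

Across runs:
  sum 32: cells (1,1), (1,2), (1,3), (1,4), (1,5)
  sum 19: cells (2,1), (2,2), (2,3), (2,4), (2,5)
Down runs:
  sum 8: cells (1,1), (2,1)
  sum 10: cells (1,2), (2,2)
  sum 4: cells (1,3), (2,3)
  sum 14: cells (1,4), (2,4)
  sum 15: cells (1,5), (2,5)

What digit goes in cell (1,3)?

4 in 2 cells must be {1,3}.
Only 3 fits (1,3) under both its across sum 32 and down sum 4.
(2,3) = 4 − 3 = 1 completes the 4 down.
Nothing is forced directly, so branch on (1,1), whose candidates are 5 or 7. If (1,1) = 7: then (2,1) would have to be in {2,3,4,5,6,7,8,9} for the 19 across but in {1} for the 8 down — contradiction. So (1,1) = 5.
(2,1) = 8 − 5 = 3 completes the 8 down.
No cell is forced outright now. (1,4) can only be 8 or 9 (the digits allowed by both its 32 across and its 14 down). If (1,4) = 8: that forces (2,4) = 6, (2,5) = 7, after which (1,5) would have to be in {7,9} for the 32 across but in {8} for the 15 down — contradiction. So (1,4) = 9.
(2,4) = 14 − 9 = 5 completes the 14 down.

3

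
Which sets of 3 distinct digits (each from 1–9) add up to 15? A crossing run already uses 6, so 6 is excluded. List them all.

{1,5,9}; {2,4,9}; {2,5,8}; {3,4,8}; {3,5,7}

3 distinct digits from 1–9 sum between 6 and 24.
Dropping sets that contain 6.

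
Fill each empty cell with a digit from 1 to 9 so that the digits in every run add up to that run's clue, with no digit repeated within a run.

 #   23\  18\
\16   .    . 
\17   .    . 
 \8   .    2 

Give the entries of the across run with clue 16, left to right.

9 7

16 in 2 cells must be {7,9}; 17 in 2 cells must be {8,9}; 23 in 3 cells must be {6,8,9}.
R1C1 = 9: only digit in both the 16-across and 23-down candidate sets.
R1C2 = 16 − 9 = 7 completes the 16 across.
Given what's placed, R2C1 must be 8 to fit the 17 across and 23 down.
R2C2 = 17 − 8 = 9 completes the 17 across.
R3C1 = 8 − 2 = 6 completes the 8 across.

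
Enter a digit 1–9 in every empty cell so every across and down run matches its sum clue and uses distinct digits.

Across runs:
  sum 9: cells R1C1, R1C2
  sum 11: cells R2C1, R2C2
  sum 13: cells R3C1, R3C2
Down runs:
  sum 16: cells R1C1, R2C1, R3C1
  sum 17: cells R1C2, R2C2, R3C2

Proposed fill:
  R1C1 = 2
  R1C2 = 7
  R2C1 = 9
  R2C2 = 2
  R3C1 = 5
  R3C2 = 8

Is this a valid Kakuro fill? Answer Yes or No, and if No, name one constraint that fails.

Across: 2+7=9; 9+2=11; 5+8=13. Down: 2+9+5=16; 7+2+8=17. No digit repeats within any run.

Yes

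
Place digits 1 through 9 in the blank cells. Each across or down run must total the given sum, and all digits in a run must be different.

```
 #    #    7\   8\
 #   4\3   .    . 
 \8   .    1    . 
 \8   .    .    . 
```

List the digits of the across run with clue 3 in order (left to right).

3 in 2 cells must be {1,2}; 4 in 2 cells must be {1,3}; 7 in 3 cells must be {1,2,4}.
Given what's placed, R1C2 must be 2 to fit the 3 across and 7 down.
R1C3 = 3 − 2 = 1 completes the 3 across.
R2C1 = 3: the only remaining digit allowed by both the 8 across and the 4 down.
R2C3 = 8 − 4 = 4 completes the 8 across.
R3C1 = 4 − 3 = 1 completes the 4 down.
R3C2 = 7 − 3 = 4 completes the 7 down.
R3C3 = 8 − 5 = 3 completes the 8 across.

2 1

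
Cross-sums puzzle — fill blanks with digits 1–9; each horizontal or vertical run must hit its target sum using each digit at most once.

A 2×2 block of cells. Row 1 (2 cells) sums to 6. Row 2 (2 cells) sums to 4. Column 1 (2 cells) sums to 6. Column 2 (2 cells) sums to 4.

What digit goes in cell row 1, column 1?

5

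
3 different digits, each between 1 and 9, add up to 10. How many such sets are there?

4

3 distinct digits from 1–9 sum between 6 and 24.
Enumerating: {1,2,7}, {1,3,6}, {1,4,5}, {2,3,5}.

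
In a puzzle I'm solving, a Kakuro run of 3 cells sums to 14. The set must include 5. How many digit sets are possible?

3

3 distinct digits from 1–9 sum between 6 and 24.
Keeping only sets containing 5.
Enumerating: {1,5,8}, {2,5,7}, {3,5,6}.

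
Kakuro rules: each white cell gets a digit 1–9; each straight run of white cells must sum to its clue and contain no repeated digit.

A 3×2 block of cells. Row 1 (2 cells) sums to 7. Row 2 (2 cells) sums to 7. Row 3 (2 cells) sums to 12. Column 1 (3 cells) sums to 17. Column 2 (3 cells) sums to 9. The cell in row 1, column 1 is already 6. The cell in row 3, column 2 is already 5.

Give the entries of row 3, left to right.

7, 5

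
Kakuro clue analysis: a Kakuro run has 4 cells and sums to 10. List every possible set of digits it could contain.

4 distinct digits from 1–9 sum between 10 and 30.
Only one set works: {1,2,3,4}.

{1,2,3,4}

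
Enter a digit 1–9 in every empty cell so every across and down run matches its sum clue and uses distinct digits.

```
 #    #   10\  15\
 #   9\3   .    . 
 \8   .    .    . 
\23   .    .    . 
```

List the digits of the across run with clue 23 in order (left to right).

8 6 9

3 in 2 cells must be {1,2}; 23 in 3 cells must be {6,8,9}.
Only 6 fits R3C2 under both its across sum 23 and down sum 10.
Given what's placed, R1C2 must be 1 to fit the 3 across and 10 down.
R1C3 = 3 − 1 = 2 completes the 3 across.
R2C2 = 10 − 7 = 3 completes the 10 down.
R2C3 = 4: the only remaining digit allowed by both the 8 across and the 15 down.
Given what's placed, R3C1 must be 8 to fit the 23 across and 9 down.
R3C3 = 23 − 14 = 9 completes the 23 across.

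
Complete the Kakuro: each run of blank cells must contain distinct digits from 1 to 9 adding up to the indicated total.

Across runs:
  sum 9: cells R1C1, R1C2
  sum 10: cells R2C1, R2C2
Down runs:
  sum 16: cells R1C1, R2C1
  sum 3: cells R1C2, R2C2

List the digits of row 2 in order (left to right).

16 in 2 cells must be {7,9}; 3 in 2 cells must be {1,2}.
The 9 across and the 16 down share only 7, so R1C1 = 7.
R1C2 = 9 − 7 = 2 completes the 9 across.
R2C1 = 16 − 7 = 9 completes the 16 down.
R2C2 = 10 − 9 = 1 completes the 10 across.

9 1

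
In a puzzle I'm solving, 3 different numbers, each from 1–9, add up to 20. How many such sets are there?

4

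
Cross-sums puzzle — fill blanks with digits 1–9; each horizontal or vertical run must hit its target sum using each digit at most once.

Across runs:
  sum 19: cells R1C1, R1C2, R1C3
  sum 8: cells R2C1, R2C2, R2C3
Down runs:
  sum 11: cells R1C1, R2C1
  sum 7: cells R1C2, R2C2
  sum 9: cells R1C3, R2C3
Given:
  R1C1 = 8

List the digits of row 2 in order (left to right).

3, 1, 4

R2C1 = 11 − 8 = 3 completes the 11 down.
No cell is forced outright now. R2C2 can only be 1 or 4 (the digits allowed by both its 8 across and its 7 down). If R2C2 = 4: then R1C2 would have to be in {2,4,5,6,7,9} for the 19 across but in {3} for the 7 down — contradiction. So R2C2 = 1.
R1C2 = 7 − 1 = 6 completes the 7 down.
R1C3 = 19 − 14 = 5 completes the 19 across.
R2C3 = 8 − 4 = 4 completes the 8 across.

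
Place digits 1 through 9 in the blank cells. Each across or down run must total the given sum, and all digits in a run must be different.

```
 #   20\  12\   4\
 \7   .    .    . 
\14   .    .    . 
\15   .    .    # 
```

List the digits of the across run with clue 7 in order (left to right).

4 2 1

7 in 3 cells must be {1,2,4}; 4 in 2 cells must be {1,3}.
Only 4 fits R1C1 under both its across sum 7 and down sum 20.
Given what's placed, R1C3 must be 1 to fit the 7 across and 4 down.
R2C3 = 4 − 1 = 3 completes the 4 down.
R1C2 = 7 − 5 = 2 completes the 7 across.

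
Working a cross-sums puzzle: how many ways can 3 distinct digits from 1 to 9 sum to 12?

7

3 distinct digits from 1–9 sum between 6 and 24.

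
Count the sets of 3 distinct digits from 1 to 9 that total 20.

4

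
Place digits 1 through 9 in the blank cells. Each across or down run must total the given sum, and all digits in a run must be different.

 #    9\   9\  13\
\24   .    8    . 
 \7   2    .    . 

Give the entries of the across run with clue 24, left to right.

7, 8, 9

24 in 3 cells must be {7,8,9}; 7 in 3 cells must be {1,2,4}.
R1C1 = 9 − 2 = 7 completes the 9 down.
R1C3 = 24 − 15 = 9 completes the 24 across.
R2C2 = 9 − 8 = 1 completes the 9 down.
R2C3 = 7 − 3 = 4 completes the 7 across.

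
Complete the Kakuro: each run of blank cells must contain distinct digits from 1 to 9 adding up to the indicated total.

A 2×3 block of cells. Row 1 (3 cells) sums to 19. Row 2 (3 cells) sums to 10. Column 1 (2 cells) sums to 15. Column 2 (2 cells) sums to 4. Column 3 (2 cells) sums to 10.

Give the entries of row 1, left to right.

9 3 7

4 in 2 cells must be {1,3}.
The 19 across and the 4 down share only 3, so (1,2) = 3.
(2,2) = 4 − 3 = 1 completes the 4 down.
Nothing is forced directly, so branch on (2,1), whose candidates are 6 or 7. If (2,1) = 7: then (1,1) would have to be in {7,9} for the 19 across but in {8} for the 15 down — contradiction. So (2,1) = 6.
(1,1) = 15 − 6 = 9 completes the 15 down.
(1,3) = 19 − 12 = 7 completes the 19 across.
(2,3) = 10 − 7 = 3 completes the 10 across.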